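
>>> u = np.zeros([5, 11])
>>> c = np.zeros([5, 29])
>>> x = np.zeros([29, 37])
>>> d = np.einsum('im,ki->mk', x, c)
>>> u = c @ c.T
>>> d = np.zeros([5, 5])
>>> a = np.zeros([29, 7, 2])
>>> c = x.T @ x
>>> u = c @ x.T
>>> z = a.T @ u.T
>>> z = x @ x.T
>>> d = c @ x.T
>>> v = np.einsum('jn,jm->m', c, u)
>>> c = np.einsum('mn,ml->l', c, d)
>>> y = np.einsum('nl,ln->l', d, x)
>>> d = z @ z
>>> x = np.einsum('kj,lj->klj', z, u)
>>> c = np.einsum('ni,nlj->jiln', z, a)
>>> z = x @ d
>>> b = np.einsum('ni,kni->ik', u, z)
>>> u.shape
(37, 29)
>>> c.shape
(2, 29, 7, 29)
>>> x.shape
(29, 37, 29)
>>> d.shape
(29, 29)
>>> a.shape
(29, 7, 2)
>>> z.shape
(29, 37, 29)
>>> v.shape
(29,)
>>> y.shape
(29,)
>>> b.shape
(29, 29)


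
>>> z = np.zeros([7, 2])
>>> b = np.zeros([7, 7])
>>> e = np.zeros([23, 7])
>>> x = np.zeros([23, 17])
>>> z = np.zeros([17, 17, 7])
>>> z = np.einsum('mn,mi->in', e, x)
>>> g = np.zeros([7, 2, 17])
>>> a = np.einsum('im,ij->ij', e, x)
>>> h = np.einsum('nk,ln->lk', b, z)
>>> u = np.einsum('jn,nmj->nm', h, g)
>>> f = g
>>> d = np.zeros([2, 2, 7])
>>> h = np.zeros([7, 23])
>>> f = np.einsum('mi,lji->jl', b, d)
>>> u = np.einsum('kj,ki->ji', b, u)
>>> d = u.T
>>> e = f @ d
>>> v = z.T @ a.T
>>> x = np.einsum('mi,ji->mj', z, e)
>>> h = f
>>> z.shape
(17, 7)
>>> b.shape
(7, 7)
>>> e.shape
(2, 7)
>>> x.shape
(17, 2)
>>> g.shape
(7, 2, 17)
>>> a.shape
(23, 17)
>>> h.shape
(2, 2)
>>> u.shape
(7, 2)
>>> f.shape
(2, 2)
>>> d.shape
(2, 7)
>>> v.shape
(7, 23)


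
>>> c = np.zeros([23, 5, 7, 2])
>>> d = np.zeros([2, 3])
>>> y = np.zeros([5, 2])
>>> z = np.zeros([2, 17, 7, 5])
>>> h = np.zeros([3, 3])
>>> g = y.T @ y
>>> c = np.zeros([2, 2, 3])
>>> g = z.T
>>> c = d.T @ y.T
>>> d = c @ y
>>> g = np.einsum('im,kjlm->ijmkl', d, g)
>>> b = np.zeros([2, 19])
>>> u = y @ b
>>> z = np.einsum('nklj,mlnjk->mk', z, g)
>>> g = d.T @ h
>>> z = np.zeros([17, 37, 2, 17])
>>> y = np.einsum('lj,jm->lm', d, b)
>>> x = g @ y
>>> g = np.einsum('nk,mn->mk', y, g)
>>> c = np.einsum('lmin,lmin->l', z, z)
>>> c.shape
(17,)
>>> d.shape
(3, 2)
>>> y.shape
(3, 19)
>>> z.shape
(17, 37, 2, 17)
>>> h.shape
(3, 3)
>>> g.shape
(2, 19)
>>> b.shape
(2, 19)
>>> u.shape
(5, 19)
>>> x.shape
(2, 19)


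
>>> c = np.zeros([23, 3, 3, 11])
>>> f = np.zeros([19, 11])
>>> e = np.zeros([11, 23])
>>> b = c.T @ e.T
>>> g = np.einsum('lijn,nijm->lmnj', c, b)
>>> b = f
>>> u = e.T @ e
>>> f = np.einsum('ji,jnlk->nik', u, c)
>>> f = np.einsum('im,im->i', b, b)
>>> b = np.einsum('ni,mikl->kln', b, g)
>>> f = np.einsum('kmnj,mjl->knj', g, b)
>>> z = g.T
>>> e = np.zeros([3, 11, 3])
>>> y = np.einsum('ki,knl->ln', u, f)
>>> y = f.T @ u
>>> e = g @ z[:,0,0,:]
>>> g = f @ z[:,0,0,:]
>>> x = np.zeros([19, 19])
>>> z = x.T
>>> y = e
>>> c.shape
(23, 3, 3, 11)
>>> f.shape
(23, 11, 3)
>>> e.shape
(23, 11, 11, 23)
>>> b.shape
(11, 3, 19)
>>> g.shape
(23, 11, 23)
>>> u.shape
(23, 23)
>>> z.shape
(19, 19)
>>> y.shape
(23, 11, 11, 23)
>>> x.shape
(19, 19)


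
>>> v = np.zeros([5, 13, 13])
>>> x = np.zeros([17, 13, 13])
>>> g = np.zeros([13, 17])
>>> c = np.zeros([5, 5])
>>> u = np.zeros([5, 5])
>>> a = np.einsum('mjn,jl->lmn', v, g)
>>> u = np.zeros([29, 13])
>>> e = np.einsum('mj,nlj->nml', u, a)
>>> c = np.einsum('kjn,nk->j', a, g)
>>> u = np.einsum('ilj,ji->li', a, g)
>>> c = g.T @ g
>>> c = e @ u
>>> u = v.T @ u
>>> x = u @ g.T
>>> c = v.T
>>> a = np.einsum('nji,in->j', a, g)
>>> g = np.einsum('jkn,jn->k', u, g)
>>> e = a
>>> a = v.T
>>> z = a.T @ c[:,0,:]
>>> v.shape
(5, 13, 13)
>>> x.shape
(13, 13, 13)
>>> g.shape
(13,)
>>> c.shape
(13, 13, 5)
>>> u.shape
(13, 13, 17)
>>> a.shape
(13, 13, 5)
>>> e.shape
(5,)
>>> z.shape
(5, 13, 5)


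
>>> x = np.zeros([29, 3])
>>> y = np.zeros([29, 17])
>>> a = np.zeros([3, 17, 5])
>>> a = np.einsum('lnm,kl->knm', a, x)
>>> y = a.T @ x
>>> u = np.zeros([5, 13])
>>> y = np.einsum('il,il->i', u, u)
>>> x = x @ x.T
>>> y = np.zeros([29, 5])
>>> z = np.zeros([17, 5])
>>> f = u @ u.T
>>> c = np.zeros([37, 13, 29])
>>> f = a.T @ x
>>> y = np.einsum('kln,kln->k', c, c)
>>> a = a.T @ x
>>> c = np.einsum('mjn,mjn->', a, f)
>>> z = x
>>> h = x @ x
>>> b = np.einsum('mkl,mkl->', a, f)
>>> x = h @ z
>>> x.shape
(29, 29)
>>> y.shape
(37,)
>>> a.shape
(5, 17, 29)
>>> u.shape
(5, 13)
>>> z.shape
(29, 29)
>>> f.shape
(5, 17, 29)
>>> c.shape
()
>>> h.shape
(29, 29)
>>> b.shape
()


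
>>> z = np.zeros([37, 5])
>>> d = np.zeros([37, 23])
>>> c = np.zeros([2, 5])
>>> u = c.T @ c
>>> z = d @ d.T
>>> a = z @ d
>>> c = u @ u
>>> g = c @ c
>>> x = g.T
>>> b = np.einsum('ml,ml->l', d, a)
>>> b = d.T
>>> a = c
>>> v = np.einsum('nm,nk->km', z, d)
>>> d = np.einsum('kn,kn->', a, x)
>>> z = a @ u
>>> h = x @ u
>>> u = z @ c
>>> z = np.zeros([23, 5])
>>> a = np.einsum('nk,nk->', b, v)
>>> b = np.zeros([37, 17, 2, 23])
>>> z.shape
(23, 5)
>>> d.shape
()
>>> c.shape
(5, 5)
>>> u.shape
(5, 5)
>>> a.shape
()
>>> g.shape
(5, 5)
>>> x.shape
(5, 5)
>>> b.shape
(37, 17, 2, 23)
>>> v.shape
(23, 37)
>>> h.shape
(5, 5)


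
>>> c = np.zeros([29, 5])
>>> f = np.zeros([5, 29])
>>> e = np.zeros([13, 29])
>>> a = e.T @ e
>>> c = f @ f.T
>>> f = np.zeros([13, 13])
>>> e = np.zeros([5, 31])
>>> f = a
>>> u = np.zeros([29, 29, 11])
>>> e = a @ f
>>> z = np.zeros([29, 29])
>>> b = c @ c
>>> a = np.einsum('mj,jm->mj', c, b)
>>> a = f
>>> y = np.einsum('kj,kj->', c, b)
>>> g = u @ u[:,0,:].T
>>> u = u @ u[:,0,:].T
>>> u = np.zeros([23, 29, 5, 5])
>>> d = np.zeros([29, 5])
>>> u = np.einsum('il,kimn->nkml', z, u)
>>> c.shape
(5, 5)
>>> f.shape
(29, 29)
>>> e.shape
(29, 29)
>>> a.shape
(29, 29)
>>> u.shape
(5, 23, 5, 29)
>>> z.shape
(29, 29)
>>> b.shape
(5, 5)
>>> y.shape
()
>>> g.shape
(29, 29, 29)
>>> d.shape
(29, 5)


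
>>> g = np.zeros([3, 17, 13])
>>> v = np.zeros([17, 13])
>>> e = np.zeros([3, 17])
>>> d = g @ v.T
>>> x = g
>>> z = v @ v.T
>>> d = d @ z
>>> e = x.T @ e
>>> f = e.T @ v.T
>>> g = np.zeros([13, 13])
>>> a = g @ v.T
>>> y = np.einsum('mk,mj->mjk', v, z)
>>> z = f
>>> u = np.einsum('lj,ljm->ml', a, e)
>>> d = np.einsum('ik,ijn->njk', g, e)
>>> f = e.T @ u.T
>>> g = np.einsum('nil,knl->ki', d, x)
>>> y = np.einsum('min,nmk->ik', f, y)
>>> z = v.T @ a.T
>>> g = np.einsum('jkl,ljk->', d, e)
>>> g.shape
()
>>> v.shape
(17, 13)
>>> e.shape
(13, 17, 17)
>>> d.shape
(17, 17, 13)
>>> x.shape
(3, 17, 13)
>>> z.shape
(13, 13)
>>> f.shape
(17, 17, 17)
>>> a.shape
(13, 17)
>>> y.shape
(17, 13)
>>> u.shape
(17, 13)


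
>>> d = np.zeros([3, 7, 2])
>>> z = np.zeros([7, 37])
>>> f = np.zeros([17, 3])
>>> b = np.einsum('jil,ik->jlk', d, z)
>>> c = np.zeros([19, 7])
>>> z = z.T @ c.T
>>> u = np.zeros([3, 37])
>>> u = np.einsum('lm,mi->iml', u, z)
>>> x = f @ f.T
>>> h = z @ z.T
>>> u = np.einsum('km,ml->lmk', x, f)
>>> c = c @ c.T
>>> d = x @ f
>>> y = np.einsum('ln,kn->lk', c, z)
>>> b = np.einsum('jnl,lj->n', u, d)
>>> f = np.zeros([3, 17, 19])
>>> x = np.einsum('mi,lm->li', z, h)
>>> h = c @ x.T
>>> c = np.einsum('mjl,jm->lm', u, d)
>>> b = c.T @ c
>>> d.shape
(17, 3)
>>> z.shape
(37, 19)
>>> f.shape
(3, 17, 19)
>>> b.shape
(3, 3)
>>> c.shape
(17, 3)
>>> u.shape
(3, 17, 17)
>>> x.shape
(37, 19)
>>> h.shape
(19, 37)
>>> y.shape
(19, 37)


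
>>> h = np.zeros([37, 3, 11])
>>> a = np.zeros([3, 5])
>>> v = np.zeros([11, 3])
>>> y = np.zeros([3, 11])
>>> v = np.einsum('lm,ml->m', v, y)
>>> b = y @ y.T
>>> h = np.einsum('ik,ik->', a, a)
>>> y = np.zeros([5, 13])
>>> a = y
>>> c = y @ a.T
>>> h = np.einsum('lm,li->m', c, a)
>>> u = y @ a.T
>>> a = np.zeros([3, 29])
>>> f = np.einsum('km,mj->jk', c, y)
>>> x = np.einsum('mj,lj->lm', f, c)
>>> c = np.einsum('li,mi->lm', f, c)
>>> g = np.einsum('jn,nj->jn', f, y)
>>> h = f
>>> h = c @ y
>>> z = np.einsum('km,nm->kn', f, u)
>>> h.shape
(13, 13)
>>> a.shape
(3, 29)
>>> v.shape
(3,)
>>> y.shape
(5, 13)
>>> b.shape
(3, 3)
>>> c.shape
(13, 5)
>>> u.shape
(5, 5)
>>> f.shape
(13, 5)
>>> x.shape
(5, 13)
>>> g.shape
(13, 5)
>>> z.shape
(13, 5)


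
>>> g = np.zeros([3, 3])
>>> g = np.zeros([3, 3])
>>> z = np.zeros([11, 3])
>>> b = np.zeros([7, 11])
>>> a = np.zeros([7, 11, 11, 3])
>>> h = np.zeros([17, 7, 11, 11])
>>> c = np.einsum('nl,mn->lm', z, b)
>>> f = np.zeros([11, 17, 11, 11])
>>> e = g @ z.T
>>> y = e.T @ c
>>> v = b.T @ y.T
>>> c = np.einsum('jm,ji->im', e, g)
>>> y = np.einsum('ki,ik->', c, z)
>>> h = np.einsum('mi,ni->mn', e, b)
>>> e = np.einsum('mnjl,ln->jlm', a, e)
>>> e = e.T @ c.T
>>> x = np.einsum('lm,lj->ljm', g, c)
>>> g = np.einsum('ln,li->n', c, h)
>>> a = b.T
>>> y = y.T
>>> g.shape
(11,)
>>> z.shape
(11, 3)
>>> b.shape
(7, 11)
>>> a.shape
(11, 7)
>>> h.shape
(3, 7)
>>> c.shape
(3, 11)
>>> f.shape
(11, 17, 11, 11)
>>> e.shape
(7, 3, 3)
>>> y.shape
()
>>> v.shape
(11, 11)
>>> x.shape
(3, 11, 3)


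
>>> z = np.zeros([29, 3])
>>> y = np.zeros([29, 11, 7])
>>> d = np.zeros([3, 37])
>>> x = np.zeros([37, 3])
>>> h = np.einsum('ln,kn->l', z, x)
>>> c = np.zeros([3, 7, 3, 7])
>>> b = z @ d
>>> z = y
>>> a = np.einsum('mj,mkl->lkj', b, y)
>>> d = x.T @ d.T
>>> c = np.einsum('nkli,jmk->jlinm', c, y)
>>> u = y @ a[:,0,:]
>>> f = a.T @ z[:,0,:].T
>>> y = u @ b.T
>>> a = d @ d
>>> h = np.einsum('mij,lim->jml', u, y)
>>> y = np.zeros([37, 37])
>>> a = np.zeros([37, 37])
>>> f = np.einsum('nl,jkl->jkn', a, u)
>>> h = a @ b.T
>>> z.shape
(29, 11, 7)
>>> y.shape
(37, 37)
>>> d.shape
(3, 3)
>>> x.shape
(37, 3)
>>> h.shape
(37, 29)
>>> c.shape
(29, 3, 7, 3, 11)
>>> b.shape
(29, 37)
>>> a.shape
(37, 37)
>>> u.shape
(29, 11, 37)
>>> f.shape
(29, 11, 37)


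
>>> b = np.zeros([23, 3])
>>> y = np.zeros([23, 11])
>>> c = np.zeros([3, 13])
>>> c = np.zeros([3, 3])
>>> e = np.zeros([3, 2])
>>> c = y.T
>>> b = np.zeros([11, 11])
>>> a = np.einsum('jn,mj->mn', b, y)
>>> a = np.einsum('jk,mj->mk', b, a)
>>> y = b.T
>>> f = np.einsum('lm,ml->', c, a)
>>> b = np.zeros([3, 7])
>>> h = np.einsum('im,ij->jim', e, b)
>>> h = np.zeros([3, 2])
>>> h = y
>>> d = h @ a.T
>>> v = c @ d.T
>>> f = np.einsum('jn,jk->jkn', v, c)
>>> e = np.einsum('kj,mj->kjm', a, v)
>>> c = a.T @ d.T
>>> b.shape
(3, 7)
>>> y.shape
(11, 11)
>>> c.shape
(11, 11)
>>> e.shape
(23, 11, 11)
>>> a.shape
(23, 11)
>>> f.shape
(11, 23, 11)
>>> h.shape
(11, 11)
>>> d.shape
(11, 23)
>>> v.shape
(11, 11)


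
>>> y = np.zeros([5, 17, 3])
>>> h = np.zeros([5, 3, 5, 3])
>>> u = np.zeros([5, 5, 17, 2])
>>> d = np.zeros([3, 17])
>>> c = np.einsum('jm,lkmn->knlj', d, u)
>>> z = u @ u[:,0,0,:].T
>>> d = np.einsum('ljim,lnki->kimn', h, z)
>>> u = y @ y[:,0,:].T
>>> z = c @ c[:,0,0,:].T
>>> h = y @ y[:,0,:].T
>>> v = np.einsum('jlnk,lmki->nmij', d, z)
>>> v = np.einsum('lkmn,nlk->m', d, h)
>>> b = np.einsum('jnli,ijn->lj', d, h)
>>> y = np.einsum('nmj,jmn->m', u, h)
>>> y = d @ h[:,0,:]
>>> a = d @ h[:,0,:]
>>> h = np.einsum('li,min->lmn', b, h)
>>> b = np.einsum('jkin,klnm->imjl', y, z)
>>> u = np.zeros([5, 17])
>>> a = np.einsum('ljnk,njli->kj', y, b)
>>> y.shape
(17, 5, 3, 5)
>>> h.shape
(3, 5, 5)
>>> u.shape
(5, 17)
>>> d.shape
(17, 5, 3, 5)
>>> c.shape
(5, 2, 5, 3)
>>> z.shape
(5, 2, 5, 5)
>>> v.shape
(3,)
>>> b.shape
(3, 5, 17, 2)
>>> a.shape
(5, 5)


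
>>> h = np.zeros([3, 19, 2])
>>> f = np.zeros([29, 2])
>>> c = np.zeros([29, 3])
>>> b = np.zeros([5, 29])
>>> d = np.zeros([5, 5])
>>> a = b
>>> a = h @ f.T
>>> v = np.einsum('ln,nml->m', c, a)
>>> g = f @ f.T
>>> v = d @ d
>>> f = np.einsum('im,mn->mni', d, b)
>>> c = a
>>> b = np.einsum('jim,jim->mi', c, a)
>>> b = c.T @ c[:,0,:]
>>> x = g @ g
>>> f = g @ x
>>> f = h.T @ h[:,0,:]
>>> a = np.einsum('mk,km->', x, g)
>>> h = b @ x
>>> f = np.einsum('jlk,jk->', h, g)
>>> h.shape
(29, 19, 29)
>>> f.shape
()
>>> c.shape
(3, 19, 29)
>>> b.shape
(29, 19, 29)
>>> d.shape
(5, 5)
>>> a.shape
()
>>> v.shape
(5, 5)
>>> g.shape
(29, 29)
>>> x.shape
(29, 29)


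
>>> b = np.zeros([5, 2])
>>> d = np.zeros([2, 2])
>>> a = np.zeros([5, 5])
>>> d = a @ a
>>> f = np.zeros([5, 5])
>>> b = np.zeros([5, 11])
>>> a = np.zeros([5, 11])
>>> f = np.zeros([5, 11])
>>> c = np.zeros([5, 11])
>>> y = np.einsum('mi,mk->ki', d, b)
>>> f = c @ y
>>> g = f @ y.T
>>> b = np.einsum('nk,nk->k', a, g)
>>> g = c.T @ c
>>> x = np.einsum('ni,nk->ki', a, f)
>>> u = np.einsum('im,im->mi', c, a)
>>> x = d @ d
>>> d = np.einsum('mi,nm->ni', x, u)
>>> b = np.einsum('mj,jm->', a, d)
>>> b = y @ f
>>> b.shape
(11, 5)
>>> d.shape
(11, 5)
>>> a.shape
(5, 11)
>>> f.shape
(5, 5)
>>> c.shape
(5, 11)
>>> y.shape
(11, 5)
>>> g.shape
(11, 11)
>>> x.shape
(5, 5)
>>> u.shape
(11, 5)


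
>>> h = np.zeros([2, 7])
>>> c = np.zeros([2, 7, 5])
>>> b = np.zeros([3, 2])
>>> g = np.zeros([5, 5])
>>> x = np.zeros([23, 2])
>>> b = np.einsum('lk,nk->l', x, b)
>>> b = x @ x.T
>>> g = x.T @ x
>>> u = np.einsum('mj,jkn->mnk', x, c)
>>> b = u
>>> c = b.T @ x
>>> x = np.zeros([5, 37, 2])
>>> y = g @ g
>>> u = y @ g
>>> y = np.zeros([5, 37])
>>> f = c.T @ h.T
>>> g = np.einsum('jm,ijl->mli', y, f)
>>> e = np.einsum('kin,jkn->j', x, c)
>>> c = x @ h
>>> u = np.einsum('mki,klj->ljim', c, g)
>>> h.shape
(2, 7)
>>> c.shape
(5, 37, 7)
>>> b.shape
(23, 5, 7)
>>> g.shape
(37, 2, 2)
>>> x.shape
(5, 37, 2)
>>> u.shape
(2, 2, 7, 5)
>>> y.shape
(5, 37)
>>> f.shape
(2, 5, 2)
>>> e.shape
(7,)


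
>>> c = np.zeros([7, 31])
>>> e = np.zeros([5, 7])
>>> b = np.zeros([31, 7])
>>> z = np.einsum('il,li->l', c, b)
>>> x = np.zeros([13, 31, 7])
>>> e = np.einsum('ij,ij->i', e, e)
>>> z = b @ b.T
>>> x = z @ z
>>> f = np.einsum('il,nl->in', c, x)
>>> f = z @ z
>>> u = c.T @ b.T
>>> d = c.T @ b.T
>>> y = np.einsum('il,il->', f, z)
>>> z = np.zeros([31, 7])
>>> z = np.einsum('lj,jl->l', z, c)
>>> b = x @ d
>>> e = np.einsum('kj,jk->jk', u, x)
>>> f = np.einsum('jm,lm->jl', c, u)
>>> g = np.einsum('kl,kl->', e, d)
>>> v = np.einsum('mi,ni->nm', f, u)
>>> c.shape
(7, 31)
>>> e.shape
(31, 31)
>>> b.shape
(31, 31)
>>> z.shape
(31,)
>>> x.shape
(31, 31)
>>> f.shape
(7, 31)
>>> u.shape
(31, 31)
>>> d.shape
(31, 31)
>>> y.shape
()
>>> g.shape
()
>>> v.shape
(31, 7)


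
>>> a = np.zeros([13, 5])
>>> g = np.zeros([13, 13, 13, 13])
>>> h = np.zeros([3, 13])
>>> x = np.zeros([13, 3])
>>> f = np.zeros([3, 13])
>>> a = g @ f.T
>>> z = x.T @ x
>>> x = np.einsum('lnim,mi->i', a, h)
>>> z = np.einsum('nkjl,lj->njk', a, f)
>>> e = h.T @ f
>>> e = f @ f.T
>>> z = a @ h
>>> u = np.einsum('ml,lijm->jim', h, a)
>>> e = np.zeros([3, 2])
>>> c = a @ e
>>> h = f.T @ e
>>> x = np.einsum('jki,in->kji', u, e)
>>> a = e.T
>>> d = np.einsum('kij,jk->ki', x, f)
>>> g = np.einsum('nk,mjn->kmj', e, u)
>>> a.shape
(2, 3)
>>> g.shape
(2, 13, 13)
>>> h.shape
(13, 2)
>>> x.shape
(13, 13, 3)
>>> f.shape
(3, 13)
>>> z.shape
(13, 13, 13, 13)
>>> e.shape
(3, 2)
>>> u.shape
(13, 13, 3)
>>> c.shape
(13, 13, 13, 2)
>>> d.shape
(13, 13)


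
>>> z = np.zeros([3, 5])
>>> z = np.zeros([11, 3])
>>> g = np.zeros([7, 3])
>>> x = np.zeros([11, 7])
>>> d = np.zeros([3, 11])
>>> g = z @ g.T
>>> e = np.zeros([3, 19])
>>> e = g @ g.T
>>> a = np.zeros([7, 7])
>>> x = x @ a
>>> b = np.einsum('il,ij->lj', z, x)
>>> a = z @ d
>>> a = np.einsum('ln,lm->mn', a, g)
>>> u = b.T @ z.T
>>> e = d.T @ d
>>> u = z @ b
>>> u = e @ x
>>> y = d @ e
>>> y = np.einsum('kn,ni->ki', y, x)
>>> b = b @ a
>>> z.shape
(11, 3)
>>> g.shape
(11, 7)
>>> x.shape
(11, 7)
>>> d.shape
(3, 11)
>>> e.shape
(11, 11)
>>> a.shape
(7, 11)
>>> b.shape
(3, 11)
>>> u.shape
(11, 7)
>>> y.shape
(3, 7)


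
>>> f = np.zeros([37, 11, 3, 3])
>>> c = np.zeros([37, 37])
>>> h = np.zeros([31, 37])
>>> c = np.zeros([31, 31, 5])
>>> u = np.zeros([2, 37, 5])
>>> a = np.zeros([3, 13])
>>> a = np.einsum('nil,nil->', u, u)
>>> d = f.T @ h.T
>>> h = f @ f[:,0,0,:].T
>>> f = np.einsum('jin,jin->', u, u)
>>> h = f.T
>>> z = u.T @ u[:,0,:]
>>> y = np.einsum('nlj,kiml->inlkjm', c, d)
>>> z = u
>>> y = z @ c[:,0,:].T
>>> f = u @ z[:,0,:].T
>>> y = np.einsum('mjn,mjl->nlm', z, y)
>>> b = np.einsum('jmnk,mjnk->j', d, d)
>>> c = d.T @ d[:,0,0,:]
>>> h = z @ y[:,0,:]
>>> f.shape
(2, 37, 2)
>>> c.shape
(31, 11, 3, 31)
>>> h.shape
(2, 37, 2)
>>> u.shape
(2, 37, 5)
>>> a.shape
()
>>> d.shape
(3, 3, 11, 31)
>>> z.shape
(2, 37, 5)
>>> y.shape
(5, 31, 2)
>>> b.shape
(3,)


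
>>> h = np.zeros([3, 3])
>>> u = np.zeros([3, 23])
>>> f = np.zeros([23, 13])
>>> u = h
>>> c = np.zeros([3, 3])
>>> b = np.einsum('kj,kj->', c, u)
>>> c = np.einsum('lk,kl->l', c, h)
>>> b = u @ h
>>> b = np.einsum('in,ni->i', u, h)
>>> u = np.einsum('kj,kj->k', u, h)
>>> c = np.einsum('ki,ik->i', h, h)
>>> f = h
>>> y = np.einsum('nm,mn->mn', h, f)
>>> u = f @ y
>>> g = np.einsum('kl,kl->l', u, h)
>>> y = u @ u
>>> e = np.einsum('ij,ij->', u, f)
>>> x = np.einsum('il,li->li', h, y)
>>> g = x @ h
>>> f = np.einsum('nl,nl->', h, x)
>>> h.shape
(3, 3)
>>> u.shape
(3, 3)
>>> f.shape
()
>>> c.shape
(3,)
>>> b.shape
(3,)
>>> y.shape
(3, 3)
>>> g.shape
(3, 3)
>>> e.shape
()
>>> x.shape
(3, 3)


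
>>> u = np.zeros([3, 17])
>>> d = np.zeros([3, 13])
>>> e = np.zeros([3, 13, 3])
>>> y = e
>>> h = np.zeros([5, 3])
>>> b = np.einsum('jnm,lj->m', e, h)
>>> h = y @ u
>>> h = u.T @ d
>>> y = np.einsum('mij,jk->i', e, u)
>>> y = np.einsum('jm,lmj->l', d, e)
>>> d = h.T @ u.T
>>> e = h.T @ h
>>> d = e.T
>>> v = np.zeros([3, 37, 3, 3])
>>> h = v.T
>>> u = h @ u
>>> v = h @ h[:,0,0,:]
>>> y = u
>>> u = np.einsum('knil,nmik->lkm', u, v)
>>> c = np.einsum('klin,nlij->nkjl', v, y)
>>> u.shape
(17, 3, 3)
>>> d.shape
(13, 13)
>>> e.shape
(13, 13)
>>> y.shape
(3, 3, 37, 17)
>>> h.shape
(3, 3, 37, 3)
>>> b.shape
(3,)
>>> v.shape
(3, 3, 37, 3)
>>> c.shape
(3, 3, 17, 3)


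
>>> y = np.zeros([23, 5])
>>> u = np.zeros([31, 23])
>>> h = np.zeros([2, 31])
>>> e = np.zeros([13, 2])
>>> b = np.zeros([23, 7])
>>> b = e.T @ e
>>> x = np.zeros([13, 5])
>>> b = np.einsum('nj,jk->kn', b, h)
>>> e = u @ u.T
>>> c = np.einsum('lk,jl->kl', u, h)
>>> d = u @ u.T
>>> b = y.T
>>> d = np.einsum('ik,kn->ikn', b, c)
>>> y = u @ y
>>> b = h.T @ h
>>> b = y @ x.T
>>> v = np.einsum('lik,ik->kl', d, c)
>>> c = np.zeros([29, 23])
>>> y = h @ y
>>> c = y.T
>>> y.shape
(2, 5)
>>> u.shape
(31, 23)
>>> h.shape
(2, 31)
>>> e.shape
(31, 31)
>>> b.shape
(31, 13)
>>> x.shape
(13, 5)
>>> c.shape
(5, 2)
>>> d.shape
(5, 23, 31)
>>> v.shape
(31, 5)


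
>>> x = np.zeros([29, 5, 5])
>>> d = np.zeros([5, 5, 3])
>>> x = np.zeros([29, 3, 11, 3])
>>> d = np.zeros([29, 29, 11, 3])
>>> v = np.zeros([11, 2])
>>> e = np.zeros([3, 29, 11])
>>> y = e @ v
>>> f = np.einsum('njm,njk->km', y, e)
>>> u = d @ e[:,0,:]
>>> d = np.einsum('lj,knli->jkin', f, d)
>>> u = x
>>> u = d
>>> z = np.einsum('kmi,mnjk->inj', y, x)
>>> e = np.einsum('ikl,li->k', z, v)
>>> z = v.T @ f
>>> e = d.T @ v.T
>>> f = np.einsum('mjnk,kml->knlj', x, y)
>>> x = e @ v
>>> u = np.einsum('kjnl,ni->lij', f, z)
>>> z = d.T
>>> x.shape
(29, 3, 29, 2)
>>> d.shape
(2, 29, 3, 29)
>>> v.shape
(11, 2)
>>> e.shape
(29, 3, 29, 11)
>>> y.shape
(3, 29, 2)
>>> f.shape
(3, 11, 2, 3)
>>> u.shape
(3, 2, 11)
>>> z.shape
(29, 3, 29, 2)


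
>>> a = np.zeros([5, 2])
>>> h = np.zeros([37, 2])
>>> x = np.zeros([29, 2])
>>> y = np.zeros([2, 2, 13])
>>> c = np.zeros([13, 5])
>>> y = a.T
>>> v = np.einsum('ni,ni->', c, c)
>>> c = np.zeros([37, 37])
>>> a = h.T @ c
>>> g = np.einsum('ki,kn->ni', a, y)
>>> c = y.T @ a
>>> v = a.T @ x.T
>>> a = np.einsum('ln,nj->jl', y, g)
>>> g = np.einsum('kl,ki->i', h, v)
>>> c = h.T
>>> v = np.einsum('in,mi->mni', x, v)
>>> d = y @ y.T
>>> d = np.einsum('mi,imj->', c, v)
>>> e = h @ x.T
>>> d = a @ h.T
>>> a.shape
(37, 2)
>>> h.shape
(37, 2)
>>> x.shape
(29, 2)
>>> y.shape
(2, 5)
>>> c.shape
(2, 37)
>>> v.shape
(37, 2, 29)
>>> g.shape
(29,)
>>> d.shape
(37, 37)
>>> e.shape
(37, 29)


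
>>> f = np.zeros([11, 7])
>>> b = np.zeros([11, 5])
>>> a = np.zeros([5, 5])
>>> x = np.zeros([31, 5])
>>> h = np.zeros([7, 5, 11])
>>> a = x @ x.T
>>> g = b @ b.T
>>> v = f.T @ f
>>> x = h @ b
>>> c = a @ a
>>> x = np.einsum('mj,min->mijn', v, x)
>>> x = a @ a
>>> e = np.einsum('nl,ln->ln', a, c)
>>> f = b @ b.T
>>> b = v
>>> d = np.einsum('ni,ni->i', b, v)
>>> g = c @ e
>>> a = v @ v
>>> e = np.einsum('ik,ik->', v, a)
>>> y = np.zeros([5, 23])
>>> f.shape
(11, 11)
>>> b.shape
(7, 7)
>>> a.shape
(7, 7)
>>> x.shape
(31, 31)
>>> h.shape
(7, 5, 11)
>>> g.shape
(31, 31)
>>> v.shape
(7, 7)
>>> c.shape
(31, 31)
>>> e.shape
()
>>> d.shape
(7,)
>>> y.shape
(5, 23)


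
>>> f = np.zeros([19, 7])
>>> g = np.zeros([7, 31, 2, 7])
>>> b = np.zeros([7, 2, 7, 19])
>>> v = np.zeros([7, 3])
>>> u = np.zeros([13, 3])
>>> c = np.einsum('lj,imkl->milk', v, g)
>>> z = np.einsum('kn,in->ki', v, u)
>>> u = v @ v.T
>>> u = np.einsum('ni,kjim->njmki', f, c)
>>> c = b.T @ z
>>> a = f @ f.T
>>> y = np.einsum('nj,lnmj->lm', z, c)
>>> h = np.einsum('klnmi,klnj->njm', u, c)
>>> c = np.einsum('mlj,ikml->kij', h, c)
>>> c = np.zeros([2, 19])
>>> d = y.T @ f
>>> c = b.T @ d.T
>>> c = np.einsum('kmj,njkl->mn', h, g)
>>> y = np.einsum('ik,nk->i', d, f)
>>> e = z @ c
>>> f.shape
(19, 7)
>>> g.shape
(7, 31, 2, 7)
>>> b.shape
(7, 2, 7, 19)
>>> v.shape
(7, 3)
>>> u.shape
(19, 7, 2, 31, 7)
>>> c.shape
(13, 7)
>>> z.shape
(7, 13)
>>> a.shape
(19, 19)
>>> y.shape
(2,)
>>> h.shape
(2, 13, 31)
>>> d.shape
(2, 7)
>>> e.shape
(7, 7)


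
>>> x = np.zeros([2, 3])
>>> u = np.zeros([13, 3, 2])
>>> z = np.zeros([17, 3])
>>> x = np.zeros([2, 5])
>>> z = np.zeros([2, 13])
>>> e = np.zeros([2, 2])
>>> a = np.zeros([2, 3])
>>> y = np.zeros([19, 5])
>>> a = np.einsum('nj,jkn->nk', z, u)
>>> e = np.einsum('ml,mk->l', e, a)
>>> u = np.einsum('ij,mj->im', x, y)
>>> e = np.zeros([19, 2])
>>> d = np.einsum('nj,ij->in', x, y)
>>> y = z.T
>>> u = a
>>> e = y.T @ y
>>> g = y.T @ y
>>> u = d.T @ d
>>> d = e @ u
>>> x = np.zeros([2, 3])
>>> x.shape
(2, 3)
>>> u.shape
(2, 2)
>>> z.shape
(2, 13)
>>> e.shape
(2, 2)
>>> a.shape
(2, 3)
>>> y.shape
(13, 2)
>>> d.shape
(2, 2)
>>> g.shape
(2, 2)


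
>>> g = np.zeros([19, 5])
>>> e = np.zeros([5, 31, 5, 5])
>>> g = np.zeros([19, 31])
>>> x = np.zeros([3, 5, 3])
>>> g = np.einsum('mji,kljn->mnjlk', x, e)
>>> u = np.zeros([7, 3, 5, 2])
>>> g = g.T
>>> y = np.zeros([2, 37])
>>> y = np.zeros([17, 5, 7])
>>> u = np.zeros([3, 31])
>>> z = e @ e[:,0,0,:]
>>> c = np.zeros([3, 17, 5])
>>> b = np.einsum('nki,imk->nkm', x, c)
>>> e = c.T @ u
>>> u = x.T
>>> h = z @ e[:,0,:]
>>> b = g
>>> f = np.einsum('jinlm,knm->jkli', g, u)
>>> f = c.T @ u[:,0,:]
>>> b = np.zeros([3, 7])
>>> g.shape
(5, 31, 5, 5, 3)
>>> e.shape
(5, 17, 31)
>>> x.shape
(3, 5, 3)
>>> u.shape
(3, 5, 3)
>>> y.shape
(17, 5, 7)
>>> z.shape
(5, 31, 5, 5)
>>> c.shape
(3, 17, 5)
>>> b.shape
(3, 7)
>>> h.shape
(5, 31, 5, 31)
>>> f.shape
(5, 17, 3)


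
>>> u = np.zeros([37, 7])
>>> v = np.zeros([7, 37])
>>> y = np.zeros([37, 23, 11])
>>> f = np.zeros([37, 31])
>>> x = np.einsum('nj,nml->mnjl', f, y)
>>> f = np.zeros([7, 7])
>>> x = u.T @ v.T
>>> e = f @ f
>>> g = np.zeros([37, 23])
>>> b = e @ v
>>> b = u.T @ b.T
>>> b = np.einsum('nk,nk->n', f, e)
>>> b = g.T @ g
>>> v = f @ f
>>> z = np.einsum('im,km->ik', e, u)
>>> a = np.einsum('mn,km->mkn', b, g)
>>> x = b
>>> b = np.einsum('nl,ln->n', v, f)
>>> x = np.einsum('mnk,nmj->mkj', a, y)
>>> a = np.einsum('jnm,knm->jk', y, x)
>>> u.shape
(37, 7)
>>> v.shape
(7, 7)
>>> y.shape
(37, 23, 11)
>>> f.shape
(7, 7)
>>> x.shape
(23, 23, 11)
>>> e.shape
(7, 7)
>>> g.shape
(37, 23)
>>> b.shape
(7,)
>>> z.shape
(7, 37)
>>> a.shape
(37, 23)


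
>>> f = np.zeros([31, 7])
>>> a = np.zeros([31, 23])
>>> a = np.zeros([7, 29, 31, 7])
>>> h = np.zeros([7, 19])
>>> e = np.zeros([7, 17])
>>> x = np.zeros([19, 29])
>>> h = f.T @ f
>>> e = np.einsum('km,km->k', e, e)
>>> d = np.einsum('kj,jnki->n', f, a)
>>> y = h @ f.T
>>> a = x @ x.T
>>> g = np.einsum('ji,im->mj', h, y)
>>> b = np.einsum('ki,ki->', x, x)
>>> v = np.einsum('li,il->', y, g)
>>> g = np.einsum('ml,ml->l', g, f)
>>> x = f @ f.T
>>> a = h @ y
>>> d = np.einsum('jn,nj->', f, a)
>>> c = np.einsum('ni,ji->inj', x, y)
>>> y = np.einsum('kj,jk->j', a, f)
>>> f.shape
(31, 7)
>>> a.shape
(7, 31)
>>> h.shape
(7, 7)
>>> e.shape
(7,)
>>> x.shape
(31, 31)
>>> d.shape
()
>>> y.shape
(31,)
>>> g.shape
(7,)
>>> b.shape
()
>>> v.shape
()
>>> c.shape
(31, 31, 7)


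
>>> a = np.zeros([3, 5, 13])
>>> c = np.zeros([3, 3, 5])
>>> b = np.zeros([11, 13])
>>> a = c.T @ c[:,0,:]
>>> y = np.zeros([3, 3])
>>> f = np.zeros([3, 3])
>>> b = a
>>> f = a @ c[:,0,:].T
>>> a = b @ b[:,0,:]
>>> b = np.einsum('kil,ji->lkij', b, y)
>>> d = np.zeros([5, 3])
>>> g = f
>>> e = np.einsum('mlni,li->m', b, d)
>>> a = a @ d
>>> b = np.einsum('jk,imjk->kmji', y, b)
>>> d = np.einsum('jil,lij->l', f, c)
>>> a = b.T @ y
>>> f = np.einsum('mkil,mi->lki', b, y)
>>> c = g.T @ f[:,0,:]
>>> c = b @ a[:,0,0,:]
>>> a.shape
(5, 3, 5, 3)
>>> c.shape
(3, 5, 3, 3)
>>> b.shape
(3, 5, 3, 5)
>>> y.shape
(3, 3)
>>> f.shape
(5, 5, 3)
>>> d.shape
(3,)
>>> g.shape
(5, 3, 3)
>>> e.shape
(5,)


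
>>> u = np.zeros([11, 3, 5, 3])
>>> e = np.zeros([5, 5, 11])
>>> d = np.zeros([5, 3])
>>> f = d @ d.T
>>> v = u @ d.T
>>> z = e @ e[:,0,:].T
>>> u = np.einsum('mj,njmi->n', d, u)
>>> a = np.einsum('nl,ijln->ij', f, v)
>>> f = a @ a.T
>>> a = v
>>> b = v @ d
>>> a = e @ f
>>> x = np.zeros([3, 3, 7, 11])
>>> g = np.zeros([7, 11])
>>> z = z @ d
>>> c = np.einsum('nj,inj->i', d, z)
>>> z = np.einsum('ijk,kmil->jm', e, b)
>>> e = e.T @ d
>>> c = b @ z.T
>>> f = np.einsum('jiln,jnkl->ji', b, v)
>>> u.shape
(11,)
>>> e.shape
(11, 5, 3)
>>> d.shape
(5, 3)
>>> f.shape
(11, 3)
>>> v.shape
(11, 3, 5, 5)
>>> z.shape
(5, 3)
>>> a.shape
(5, 5, 11)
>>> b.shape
(11, 3, 5, 3)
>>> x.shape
(3, 3, 7, 11)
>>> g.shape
(7, 11)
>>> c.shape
(11, 3, 5, 5)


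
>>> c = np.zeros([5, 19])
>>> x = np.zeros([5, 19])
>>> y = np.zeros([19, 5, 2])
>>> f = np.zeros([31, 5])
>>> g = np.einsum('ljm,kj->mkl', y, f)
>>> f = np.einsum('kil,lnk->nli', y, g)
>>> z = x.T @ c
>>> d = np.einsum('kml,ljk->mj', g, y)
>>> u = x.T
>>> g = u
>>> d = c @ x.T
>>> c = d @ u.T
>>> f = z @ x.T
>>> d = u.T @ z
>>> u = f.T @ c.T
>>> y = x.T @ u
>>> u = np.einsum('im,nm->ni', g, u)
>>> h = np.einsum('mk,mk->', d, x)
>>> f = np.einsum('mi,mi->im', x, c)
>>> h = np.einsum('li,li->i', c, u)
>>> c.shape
(5, 19)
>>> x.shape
(5, 19)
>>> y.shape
(19, 5)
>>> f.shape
(19, 5)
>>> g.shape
(19, 5)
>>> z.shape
(19, 19)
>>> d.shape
(5, 19)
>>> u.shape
(5, 19)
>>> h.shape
(19,)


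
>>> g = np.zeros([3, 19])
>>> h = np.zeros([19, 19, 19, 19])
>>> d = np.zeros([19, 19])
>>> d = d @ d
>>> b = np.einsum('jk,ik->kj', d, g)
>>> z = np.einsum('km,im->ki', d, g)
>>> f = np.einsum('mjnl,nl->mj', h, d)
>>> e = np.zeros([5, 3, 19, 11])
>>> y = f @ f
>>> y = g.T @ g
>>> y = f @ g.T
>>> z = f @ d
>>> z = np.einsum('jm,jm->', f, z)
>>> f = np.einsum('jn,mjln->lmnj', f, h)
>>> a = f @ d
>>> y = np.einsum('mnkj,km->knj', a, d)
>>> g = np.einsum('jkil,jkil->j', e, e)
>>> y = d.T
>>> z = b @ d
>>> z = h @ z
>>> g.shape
(5,)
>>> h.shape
(19, 19, 19, 19)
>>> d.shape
(19, 19)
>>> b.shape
(19, 19)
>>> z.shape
(19, 19, 19, 19)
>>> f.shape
(19, 19, 19, 19)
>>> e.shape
(5, 3, 19, 11)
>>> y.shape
(19, 19)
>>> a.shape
(19, 19, 19, 19)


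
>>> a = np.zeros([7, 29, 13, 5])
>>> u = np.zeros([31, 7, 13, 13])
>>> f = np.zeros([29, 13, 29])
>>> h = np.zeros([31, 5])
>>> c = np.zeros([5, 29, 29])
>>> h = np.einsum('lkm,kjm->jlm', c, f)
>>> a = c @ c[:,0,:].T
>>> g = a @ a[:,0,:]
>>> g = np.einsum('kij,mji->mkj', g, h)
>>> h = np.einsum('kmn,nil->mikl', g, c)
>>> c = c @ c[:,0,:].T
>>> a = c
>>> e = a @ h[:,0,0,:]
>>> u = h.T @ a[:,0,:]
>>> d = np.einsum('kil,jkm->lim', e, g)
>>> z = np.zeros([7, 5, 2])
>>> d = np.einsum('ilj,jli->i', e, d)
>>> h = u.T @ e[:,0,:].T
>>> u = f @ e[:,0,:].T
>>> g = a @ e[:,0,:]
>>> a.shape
(5, 29, 5)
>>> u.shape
(29, 13, 5)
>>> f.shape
(29, 13, 29)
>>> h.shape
(5, 29, 13, 5)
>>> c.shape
(5, 29, 5)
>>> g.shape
(5, 29, 29)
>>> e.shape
(5, 29, 29)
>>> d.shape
(5,)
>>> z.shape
(7, 5, 2)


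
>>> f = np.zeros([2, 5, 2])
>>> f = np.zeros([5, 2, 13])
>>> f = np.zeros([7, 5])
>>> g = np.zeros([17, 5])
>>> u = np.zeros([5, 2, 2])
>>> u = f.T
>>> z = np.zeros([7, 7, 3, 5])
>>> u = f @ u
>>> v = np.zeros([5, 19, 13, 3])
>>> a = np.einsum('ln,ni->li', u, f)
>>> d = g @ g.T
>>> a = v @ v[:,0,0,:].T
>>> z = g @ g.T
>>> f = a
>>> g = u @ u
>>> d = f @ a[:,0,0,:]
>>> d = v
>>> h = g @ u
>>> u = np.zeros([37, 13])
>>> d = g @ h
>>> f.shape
(5, 19, 13, 5)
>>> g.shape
(7, 7)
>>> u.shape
(37, 13)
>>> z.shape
(17, 17)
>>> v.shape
(5, 19, 13, 3)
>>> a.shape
(5, 19, 13, 5)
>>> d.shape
(7, 7)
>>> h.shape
(7, 7)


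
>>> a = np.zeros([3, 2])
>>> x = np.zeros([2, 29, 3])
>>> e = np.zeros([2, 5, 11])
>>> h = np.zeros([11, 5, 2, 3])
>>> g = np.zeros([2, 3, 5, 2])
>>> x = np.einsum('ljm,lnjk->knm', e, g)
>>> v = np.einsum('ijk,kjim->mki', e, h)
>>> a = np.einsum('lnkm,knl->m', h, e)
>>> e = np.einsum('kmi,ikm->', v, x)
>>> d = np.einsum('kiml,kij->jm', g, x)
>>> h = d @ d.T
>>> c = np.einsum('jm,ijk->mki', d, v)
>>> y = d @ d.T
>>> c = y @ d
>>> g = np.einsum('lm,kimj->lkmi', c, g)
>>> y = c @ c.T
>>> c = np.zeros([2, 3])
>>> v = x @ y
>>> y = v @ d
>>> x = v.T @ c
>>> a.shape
(3,)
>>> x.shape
(11, 3, 3)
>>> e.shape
()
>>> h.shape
(11, 11)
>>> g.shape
(11, 2, 5, 3)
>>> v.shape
(2, 3, 11)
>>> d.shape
(11, 5)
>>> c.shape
(2, 3)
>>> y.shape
(2, 3, 5)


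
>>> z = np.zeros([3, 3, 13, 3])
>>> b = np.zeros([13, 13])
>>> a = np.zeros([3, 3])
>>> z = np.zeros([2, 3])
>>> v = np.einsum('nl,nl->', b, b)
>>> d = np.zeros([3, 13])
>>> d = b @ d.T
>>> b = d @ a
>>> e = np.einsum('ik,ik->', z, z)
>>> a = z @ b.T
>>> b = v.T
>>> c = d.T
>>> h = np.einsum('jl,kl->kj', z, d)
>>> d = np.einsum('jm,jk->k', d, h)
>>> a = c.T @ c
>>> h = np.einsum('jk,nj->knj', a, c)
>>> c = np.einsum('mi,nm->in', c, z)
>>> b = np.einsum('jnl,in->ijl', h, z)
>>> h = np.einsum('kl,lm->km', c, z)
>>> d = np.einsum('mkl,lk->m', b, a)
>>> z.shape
(2, 3)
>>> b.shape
(2, 13, 13)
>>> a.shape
(13, 13)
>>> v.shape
()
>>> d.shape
(2,)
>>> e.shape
()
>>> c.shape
(13, 2)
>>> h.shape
(13, 3)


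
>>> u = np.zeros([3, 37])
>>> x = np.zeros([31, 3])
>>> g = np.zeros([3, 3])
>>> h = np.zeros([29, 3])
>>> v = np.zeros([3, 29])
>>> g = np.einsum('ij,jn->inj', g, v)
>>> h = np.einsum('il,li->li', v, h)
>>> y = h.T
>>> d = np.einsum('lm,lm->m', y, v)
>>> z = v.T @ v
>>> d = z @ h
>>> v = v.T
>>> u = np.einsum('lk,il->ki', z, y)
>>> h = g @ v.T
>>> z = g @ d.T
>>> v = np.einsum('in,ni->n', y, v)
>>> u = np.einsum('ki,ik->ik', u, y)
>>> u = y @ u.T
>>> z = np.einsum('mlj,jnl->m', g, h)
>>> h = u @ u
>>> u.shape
(3, 3)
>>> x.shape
(31, 3)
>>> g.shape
(3, 29, 3)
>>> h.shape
(3, 3)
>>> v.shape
(29,)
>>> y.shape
(3, 29)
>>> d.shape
(29, 3)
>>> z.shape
(3,)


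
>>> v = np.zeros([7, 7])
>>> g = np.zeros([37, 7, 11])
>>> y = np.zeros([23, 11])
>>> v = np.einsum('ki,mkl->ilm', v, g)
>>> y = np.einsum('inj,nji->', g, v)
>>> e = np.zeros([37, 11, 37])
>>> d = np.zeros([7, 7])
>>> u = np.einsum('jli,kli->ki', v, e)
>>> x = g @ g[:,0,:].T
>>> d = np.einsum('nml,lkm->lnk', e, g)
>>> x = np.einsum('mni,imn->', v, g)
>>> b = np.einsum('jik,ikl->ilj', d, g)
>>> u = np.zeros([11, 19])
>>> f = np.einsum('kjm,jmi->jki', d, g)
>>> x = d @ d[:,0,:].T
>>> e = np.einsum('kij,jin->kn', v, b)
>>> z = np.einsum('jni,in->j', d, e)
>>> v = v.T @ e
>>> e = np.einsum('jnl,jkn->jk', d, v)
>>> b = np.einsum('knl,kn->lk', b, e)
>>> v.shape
(37, 11, 37)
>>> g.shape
(37, 7, 11)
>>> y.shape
()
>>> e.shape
(37, 11)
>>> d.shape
(37, 37, 7)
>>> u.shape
(11, 19)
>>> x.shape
(37, 37, 37)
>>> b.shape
(37, 37)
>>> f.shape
(37, 37, 11)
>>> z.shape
(37,)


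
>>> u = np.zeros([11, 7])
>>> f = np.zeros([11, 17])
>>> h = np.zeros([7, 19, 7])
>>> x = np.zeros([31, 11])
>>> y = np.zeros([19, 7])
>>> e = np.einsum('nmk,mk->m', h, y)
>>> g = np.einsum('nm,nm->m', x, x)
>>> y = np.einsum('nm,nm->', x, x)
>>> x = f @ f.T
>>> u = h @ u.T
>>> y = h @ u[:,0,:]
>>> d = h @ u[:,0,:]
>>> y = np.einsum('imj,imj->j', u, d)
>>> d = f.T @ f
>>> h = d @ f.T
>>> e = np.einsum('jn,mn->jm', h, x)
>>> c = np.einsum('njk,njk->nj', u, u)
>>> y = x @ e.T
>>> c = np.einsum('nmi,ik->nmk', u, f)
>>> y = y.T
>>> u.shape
(7, 19, 11)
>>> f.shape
(11, 17)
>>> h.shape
(17, 11)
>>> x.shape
(11, 11)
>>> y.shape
(17, 11)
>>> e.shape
(17, 11)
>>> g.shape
(11,)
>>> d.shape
(17, 17)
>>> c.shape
(7, 19, 17)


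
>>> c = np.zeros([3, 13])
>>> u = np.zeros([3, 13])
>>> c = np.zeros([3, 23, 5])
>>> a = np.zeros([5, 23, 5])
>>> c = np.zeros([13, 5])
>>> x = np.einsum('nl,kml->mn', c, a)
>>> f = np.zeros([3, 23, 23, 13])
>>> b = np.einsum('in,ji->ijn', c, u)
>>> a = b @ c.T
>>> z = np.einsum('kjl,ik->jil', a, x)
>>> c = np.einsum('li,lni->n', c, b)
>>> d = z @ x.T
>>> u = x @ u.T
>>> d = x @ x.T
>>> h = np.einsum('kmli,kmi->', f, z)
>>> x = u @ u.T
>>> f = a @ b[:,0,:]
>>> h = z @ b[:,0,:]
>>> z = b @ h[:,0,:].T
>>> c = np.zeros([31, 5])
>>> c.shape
(31, 5)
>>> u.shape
(23, 3)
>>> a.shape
(13, 3, 13)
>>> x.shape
(23, 23)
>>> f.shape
(13, 3, 5)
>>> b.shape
(13, 3, 5)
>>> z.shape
(13, 3, 3)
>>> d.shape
(23, 23)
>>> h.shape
(3, 23, 5)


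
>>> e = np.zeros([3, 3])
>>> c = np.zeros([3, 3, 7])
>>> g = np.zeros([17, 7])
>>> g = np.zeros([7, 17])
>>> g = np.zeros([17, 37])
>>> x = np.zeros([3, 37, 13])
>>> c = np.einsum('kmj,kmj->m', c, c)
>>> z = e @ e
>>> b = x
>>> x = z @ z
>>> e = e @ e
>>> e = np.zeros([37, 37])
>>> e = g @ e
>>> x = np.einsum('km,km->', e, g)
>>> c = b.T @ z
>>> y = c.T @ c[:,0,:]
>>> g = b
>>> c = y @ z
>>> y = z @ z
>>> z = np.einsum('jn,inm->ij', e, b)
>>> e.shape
(17, 37)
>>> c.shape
(3, 37, 3)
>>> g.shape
(3, 37, 13)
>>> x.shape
()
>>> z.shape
(3, 17)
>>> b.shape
(3, 37, 13)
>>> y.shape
(3, 3)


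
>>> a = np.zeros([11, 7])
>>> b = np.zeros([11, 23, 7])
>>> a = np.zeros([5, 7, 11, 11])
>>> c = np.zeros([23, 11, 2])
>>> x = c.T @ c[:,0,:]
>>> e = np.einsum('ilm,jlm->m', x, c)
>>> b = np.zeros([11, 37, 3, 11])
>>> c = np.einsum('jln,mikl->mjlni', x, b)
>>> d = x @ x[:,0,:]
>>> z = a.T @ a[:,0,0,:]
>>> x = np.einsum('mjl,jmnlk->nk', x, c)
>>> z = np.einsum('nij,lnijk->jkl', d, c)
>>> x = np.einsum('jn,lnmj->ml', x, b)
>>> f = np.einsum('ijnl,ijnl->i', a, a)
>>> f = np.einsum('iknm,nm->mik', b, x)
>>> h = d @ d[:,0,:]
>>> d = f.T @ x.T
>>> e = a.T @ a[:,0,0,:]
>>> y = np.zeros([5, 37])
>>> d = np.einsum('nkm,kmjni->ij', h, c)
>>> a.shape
(5, 7, 11, 11)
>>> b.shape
(11, 37, 3, 11)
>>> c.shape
(11, 2, 11, 2, 37)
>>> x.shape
(3, 11)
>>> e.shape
(11, 11, 7, 11)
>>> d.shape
(37, 11)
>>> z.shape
(2, 37, 11)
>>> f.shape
(11, 11, 37)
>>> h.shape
(2, 11, 2)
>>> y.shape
(5, 37)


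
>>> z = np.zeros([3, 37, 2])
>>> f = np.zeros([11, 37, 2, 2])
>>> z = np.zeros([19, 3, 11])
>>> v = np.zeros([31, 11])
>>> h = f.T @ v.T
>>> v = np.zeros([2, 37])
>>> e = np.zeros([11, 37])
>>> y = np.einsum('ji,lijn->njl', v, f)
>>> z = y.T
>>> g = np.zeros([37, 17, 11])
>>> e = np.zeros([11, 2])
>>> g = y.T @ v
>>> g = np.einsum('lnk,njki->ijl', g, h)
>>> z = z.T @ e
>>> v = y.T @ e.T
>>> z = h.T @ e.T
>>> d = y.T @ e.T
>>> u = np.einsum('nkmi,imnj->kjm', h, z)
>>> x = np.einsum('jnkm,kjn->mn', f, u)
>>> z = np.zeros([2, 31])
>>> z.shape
(2, 31)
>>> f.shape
(11, 37, 2, 2)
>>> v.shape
(11, 2, 11)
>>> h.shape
(2, 2, 37, 31)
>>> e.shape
(11, 2)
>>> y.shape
(2, 2, 11)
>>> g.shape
(31, 2, 11)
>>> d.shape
(11, 2, 11)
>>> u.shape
(2, 11, 37)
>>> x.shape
(2, 37)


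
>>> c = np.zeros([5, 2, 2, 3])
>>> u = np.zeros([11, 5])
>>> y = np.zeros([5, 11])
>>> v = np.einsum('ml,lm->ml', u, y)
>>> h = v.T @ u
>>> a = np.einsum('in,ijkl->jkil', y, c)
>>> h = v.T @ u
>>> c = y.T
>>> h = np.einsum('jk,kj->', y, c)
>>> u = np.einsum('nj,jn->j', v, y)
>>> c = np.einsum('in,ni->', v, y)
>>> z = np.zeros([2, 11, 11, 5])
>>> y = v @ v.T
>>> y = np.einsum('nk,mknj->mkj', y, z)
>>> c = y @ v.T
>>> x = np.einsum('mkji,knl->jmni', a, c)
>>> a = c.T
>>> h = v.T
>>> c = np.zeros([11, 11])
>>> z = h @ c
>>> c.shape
(11, 11)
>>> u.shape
(5,)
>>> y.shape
(2, 11, 5)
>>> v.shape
(11, 5)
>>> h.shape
(5, 11)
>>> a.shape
(11, 11, 2)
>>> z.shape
(5, 11)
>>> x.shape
(5, 2, 11, 3)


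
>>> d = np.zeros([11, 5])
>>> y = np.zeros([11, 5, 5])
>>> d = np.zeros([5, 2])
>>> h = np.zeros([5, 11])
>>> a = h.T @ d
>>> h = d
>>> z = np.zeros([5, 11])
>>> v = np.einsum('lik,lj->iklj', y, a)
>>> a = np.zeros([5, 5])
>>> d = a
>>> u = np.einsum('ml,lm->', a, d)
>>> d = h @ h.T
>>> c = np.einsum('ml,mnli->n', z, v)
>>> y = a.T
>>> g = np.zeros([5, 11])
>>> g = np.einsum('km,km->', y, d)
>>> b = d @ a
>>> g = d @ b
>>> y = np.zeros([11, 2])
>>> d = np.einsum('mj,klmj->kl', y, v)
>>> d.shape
(5, 5)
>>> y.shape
(11, 2)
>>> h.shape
(5, 2)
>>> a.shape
(5, 5)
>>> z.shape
(5, 11)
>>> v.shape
(5, 5, 11, 2)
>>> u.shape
()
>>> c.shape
(5,)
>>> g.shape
(5, 5)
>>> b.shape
(5, 5)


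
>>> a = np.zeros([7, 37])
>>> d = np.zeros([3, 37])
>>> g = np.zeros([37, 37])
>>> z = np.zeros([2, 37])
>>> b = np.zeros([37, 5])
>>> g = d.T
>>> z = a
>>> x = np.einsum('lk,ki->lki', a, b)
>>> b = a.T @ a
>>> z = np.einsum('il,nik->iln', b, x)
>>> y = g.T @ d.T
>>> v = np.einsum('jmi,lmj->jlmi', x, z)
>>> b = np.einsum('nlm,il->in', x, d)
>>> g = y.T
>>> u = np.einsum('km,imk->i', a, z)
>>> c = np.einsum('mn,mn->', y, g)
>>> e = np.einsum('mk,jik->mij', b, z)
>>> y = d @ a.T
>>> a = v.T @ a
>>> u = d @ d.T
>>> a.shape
(5, 37, 37, 37)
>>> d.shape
(3, 37)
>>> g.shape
(3, 3)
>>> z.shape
(37, 37, 7)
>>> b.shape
(3, 7)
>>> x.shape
(7, 37, 5)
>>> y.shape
(3, 7)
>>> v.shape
(7, 37, 37, 5)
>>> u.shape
(3, 3)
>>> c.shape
()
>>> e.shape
(3, 37, 37)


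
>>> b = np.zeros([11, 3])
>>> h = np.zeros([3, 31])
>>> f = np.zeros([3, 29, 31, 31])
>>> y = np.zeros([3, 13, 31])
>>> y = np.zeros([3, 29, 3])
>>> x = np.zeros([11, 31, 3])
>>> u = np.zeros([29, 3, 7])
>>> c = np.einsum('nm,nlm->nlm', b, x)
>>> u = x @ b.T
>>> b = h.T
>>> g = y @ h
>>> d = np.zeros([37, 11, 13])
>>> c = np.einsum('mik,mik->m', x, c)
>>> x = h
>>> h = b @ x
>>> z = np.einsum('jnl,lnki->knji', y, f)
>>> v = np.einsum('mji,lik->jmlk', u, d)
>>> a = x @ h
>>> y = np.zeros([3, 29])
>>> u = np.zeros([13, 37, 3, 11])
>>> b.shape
(31, 3)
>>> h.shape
(31, 31)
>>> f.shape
(3, 29, 31, 31)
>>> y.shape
(3, 29)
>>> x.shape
(3, 31)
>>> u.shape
(13, 37, 3, 11)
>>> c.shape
(11,)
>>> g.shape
(3, 29, 31)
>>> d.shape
(37, 11, 13)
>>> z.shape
(31, 29, 3, 31)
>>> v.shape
(31, 11, 37, 13)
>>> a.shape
(3, 31)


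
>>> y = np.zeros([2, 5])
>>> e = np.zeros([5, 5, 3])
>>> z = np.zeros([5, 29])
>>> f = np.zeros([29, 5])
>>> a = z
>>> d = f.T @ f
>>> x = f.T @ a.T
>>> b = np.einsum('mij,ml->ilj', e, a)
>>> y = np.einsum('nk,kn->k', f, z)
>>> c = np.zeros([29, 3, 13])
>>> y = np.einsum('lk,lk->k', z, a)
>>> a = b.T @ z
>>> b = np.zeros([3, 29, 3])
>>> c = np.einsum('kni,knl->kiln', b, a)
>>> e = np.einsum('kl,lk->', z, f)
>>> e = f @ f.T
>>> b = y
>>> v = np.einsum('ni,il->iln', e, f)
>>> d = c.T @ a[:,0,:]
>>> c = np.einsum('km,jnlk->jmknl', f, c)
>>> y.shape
(29,)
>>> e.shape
(29, 29)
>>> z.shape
(5, 29)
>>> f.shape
(29, 5)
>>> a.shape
(3, 29, 29)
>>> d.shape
(29, 29, 3, 29)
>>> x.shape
(5, 5)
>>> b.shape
(29,)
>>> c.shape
(3, 5, 29, 3, 29)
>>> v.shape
(29, 5, 29)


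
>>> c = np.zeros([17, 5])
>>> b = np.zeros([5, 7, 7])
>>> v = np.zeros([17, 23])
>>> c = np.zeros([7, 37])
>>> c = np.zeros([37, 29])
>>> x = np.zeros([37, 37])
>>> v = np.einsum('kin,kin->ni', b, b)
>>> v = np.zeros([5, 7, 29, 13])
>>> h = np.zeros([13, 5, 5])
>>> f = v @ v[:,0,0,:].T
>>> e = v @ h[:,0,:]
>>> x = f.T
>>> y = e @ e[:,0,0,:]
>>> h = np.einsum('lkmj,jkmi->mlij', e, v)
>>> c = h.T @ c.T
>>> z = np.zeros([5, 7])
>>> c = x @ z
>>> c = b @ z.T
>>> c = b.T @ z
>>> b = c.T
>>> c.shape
(7, 7, 7)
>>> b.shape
(7, 7, 7)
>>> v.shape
(5, 7, 29, 13)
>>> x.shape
(5, 29, 7, 5)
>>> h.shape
(29, 5, 13, 5)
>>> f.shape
(5, 7, 29, 5)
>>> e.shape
(5, 7, 29, 5)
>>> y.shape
(5, 7, 29, 5)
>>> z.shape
(5, 7)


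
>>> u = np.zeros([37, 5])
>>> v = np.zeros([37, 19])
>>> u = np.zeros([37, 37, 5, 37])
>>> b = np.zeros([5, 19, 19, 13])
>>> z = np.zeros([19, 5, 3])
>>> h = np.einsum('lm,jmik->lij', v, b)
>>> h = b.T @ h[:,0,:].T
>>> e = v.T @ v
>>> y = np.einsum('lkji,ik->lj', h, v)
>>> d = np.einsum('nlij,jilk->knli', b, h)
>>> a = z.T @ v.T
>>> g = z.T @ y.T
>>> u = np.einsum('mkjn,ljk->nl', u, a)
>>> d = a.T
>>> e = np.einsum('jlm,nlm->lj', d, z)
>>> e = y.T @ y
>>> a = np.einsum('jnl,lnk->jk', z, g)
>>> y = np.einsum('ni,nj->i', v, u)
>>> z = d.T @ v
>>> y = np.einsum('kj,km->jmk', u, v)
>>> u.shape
(37, 3)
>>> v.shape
(37, 19)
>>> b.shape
(5, 19, 19, 13)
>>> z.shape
(3, 5, 19)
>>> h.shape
(13, 19, 19, 37)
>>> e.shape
(19, 19)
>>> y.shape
(3, 19, 37)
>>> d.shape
(37, 5, 3)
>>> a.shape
(19, 13)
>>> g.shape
(3, 5, 13)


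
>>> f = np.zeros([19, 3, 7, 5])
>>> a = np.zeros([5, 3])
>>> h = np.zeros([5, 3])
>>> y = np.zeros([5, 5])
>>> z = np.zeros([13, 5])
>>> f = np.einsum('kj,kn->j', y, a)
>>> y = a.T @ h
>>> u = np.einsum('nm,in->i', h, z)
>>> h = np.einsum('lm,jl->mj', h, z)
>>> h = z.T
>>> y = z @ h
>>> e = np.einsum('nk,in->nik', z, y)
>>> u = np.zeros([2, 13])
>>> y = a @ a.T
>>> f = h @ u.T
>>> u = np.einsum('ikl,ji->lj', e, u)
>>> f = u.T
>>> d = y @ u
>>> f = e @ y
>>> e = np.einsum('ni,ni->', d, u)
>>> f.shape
(13, 13, 5)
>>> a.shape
(5, 3)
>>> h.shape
(5, 13)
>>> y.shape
(5, 5)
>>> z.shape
(13, 5)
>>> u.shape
(5, 2)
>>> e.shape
()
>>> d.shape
(5, 2)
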